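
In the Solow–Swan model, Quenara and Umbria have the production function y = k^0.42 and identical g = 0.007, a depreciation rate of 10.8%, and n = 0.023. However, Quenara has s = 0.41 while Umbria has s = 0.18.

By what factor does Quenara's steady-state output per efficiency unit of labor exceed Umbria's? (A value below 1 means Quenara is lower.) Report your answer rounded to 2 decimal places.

Steady-state y* = [s/(n + g + δ)]^(α/(1−α)), so the ratio is [ (s_Q/(n + g + δ)_Q) / (s_U/(n + g + δ)_U) ]^0.7241.
s_Q/(n + g + δ)_Q = 0.41/0.138 = 2.9710; s_U/(n + g + δ)_U = 0.18/0.138 = 1.3043.
Ratio = (2.9710/1.3043)^0.7241 = 2.2779^0.7241 ≈ 1.8151

ratio ≈ 1.82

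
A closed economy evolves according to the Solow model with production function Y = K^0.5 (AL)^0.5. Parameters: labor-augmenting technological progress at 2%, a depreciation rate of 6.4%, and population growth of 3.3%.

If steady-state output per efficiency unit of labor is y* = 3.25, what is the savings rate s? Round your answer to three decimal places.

s ≈ 0.380

At the steady state, Δk = 0, so s·k^α = (n + g + δ)·k.
Since y* = [s/(n + g + δ)]^(α/(1−α)), we have s/(n + g + δ) = (y*)^((1−α)/α) = 3.25^1 = 3.2500.
Therefore s = 3.2500 × (n + g + δ) = 3.2500 × 0.117 = 0.3803.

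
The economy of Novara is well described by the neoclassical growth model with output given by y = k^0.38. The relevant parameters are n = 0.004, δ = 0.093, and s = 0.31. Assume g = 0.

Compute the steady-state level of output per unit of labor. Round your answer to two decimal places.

At the steady state, Δk = 0, so s·k^α = (n + δ)·k.
Dividing both sides by k: k^(1−α) = s / (n + δ).
k^0.62 = 0.31 / (0.004 + 0.093) = 0.31 / 0.097 = 3.1959
k* = 3.1959^(1/0.62) ≈ 6.5142
y* = (k*)^α = 6.5142^0.38 ≈ 2.0383

y* = 2.04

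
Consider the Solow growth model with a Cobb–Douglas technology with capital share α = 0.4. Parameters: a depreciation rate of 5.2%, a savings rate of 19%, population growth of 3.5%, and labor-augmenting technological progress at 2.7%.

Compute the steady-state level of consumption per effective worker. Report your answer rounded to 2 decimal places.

c* ≈ 1.14

In steady state, investment equals break-even investment: s·k^α = (n + g + δ)·k.
Rearranging, k^(1−α) = s / (n + g + δ).
k^0.6 = 0.19 / (0.035 + 0.027 + 0.052) = 0.19 / 0.114 = 1.6667
k* = 1.6667^(1/0.6) ≈ 2.3429
y* = (k*)^α = 2.3429^0.4 ≈ 1.4057
c* = (1 − s)·y* = (1 − 0.19) × 1.4057 ≈ 1.1386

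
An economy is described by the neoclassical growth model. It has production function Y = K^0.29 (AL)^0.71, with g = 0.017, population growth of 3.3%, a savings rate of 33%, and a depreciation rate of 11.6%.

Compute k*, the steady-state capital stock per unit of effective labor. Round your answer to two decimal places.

At the steady state, Δk = 0, so s·k^α = (n + g + δ)·k.
Rearranging, k^(1−α) = s / (n + g + δ).
k^0.71 = 0.33 / (0.033 + 0.017 + 0.116) = 0.33 / 0.166 = 1.9880
k* = 1.9880^(1/0.71) ≈ 2.6321

k* = 2.63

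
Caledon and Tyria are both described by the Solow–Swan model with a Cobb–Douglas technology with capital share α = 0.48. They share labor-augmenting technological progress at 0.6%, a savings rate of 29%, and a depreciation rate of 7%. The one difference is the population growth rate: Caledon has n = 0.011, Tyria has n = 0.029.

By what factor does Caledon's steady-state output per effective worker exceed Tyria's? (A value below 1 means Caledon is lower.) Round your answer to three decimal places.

ratio ≈ 1.190

Steady-state y* = [s/(n + g + δ)]^(α/(1−α)), so the ratio is [ (s_C/(n + g + δ)_C) / (s_T/(n + g + δ)_T) ]^0.9231.
s_C/(n + g + δ)_C = 0.29/0.087 = 3.3333; s_T/(n + g + δ)_T = 0.29/0.105 = 2.7619.
Ratio = (3.3333/2.7619)^0.9231 = 1.2069^0.9231 ≈ 1.1896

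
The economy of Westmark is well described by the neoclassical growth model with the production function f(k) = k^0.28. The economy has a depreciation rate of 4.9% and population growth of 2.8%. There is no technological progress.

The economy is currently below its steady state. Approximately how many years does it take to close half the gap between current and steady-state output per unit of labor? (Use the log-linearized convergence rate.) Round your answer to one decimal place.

half-life ≈ 12.5 years

Near the steady state the convergence rate is λ = (1 − α)(n + δ).
λ = (1 − 0.28) × 0.077 = 0.72 × 0.077 = 0.05544
Half-life = ln 2 / λ = 0.6931 / 0.05544 ≈ 12.50 years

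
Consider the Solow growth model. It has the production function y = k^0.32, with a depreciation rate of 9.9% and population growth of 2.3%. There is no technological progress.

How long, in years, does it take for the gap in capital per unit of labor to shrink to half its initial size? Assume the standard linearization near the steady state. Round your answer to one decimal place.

Near the steady state the convergence rate is λ = (1 − α)(n + δ).
λ = (1 − 0.32) × 0.122 = 0.68 × 0.122 = 0.08296
Half-life = ln 2 / λ = 0.6931 / 0.08296 ≈ 8.35 years

t_½ ≈ 8.4 years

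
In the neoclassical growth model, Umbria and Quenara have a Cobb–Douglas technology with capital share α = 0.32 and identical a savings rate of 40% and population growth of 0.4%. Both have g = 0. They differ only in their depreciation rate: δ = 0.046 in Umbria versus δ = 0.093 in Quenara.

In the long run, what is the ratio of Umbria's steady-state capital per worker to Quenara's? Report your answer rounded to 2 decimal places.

Steady-state k* = [s/(n + δ)]^(1/(1−α)), so the ratio is [ (s_U/(n + δ)_U) / (s_Q/(n + δ)_Q) ]^1.4706.
s_U/(n + δ)_U = 0.40/0.050 = 8.0000; s_Q/(n + δ)_Q = 0.40/0.097 = 4.1237.
Ratio = (8.0000/4.1237)^1.4706 = 1.9400^1.4706 ≈ 2.6500

ratio ≈ 2.65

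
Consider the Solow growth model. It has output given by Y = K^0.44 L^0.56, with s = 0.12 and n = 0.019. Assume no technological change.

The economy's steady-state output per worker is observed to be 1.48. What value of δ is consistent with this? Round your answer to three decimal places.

δ ≈ 0.054

In steady state, investment equals break-even investment: s·k^α = (n + δ)·k.
Since y* = [s/(n + δ)]^(α/(1−α)), we have s/(n + δ) = (y*)^((1−α)/α) = 1.48^1.2727 = 1.6470.
Therefore n + δ = s / 1.6470 = 0.12 / 1.6470 = 0.0729, so δ = 0.0729 − 0.019 = 0.0539.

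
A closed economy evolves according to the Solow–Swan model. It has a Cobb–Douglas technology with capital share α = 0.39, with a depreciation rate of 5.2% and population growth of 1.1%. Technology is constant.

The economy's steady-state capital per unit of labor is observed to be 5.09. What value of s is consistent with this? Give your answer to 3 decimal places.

In steady state, investment equals break-even investment: s·k^α = (n + δ)·k.
So s / (n + δ) = (k*)^(1−α) = 5.09^0.61 = 2.6983.
Therefore s = 2.6983 × (n + δ) = 2.6983 × 0.063 = 0.1700.

s ≈ 0.170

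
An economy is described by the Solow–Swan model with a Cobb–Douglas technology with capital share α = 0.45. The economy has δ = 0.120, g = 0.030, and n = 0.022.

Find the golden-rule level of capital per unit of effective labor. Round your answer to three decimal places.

The golden rule sets f'(k) = n + g + δ, i.e. α·k^(α−1) = n + g + δ.
So k^(1−α) = α / (n + g + δ) = 0.45 / 0.172 = 2.6163.
k_gold = 2.6163^(1/0.55) ≈ 5.7469

k_gold ≈ 5.747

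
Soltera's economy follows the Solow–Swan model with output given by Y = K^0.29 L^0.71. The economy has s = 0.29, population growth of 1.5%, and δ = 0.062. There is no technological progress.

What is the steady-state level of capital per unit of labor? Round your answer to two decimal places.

In steady state, investment equals break-even investment: s·k^α = (n + δ)·k.
Rearranging, k^(1−α) = s / (n + δ).
k^0.71 = 0.29 / (0.015 + 0.062) = 0.29 / 0.077 = 3.7662
k* = 3.7662^(1/0.71) ≈ 6.4734

k* ≈ 6.47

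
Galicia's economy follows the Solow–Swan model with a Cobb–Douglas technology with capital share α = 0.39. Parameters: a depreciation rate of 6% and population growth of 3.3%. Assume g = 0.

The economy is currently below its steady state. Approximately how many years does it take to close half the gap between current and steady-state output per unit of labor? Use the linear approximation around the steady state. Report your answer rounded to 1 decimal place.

Near the steady state the convergence rate is λ = (1 − α)(n + δ).
λ = (1 − 0.39) × 0.093 = 0.61 × 0.093 = 0.05673
Half-life = ln 2 / λ = 0.6931 / 0.05673 ≈ 12.22 years

about 12.2 years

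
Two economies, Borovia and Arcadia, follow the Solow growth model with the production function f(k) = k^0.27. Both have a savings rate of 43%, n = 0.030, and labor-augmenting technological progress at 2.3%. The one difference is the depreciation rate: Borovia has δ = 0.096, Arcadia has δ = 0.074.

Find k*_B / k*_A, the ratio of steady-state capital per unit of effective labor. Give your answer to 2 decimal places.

Steady-state k* = [s/(n + g + δ)]^(1/(1−α)), so the ratio is [ (s_B/(n + g + δ)_B) / (s_A/(n + g + δ)_A) ]^1.3699.
s_B/(n + g + δ)_B = 0.43/0.149 = 2.8859; s_A/(n + g + δ)_A = 0.43/0.127 = 3.3858.
Ratio = (2.8859/3.3858)^1.3699 = 0.8524^1.3699 ≈ 0.8035

ratio ≈ 0.80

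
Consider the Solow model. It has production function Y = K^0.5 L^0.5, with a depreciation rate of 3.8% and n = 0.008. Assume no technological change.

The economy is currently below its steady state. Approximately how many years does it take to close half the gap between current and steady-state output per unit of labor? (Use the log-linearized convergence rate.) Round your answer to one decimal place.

Near the steady state the convergence rate is λ = (1 − α)(n + δ).
λ = (1 − 0.5) × 0.046 = 0.5 × 0.046 = 0.0230
Half-life = ln 2 / λ = 0.6931 / 0.0230 ≈ 30.13 years

half-life ≈ 30.1 years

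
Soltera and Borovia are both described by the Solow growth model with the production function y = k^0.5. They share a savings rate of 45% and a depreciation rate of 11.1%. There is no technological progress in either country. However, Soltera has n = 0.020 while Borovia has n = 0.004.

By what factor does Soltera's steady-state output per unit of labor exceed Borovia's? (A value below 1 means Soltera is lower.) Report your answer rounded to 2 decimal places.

ratio ≈ 0.88

Steady-state y* = [s/(n + δ)]^(α/(1−α)), so the ratio is [ (s_S/(n + δ)_S) / (s_B/(n + δ)_B) ]^1.
s_S/(n + δ)_S = 0.45/0.131 = 3.4351; s_B/(n + δ)_B = 0.45/0.115 = 3.9130.
Ratio = (3.4351/3.9130)^1 = 0.8779^1 ≈ 0.8779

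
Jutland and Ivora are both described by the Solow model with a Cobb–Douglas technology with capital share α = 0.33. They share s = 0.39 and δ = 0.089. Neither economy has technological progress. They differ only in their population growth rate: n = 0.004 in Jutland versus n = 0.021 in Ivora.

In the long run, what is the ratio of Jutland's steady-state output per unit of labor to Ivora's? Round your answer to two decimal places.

y*_J / y*_I ≈ 1.09

Steady-state y* = [s/(n + δ)]^(α/(1−α)), so the ratio is [ (s_J/(n + δ)_J) / (s_I/(n + δ)_I) ]^0.4925.
s_J/(n + δ)_J = 0.39/0.093 = 4.1935; s_I/(n + δ)_I = 0.39/0.110 = 3.5455.
Ratio = (4.1935/3.5455)^0.4925 = 1.1828^0.4925 ≈ 1.0862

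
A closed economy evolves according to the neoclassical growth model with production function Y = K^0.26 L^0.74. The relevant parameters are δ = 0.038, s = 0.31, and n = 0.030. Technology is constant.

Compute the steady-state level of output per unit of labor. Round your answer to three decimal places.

Steady state requires s·f(k) = (n + δ)·k, i.e. s·k^α = (n + δ)·k.
Dividing both sides by k: k^(1−α) = s / (n + δ).
k^0.74 = 0.31 / (0.030 + 0.038) = 0.31 / 0.068 = 4.5588
k* = 4.5588^(1/0.74) ≈ 7.7685
y* = (k*)^α = 7.7685^0.26 ≈ 1.7041

y* = 1.704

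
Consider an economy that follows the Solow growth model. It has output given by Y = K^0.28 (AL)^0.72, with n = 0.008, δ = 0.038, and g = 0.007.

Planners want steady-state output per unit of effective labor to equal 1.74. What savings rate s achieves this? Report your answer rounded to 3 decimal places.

In steady state, investment equals break-even investment: s·k^α = (n + g + δ)·k.
Since y* = [s/(n + g + δ)]^(α/(1−α)), we have s/(n + g + δ) = (y*)^((1−α)/α) = 1.74^2.5714 = 4.1548.
Therefore s = 4.1548 × (n + g + δ) = 4.1548 × 0.053 = 0.2202.

s ≈ 0.220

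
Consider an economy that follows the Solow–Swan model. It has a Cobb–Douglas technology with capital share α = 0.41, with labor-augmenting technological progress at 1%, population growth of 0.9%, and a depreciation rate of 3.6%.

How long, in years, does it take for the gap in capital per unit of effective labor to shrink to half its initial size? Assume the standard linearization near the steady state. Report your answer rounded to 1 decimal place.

Near the steady state the convergence rate is λ = (1 − α)(n + g + δ).
λ = (1 − 0.41) × 0.055 = 0.59 × 0.055 = 0.03245
Half-life = ln 2 / λ = 0.6931 / 0.03245 ≈ 21.36 years

about 21.4 years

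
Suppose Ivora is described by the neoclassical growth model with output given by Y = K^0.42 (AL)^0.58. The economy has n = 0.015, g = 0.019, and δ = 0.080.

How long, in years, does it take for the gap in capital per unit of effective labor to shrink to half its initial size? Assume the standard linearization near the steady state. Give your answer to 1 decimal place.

Near the steady state the convergence rate is λ = (1 − α)(n + g + δ).
λ = (1 − 0.42) × 0.114 = 0.58 × 0.114 = 0.06612
Half-life = ln 2 / λ = 0.6931 / 0.06612 ≈ 10.48 years

t_½ ≈ 10.5 years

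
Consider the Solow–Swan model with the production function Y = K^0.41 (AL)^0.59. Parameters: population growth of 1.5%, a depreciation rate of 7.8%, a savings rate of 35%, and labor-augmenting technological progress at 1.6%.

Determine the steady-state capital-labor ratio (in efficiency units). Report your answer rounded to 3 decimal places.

At the steady state, Δk = 0, so s·k^α = (n + g + δ)·k.
Dividing both sides by k: k^(1−α) = s / (n + g + δ).
k^0.59 = 0.35 / (0.015 + 0.016 + 0.078) = 0.35 / 0.109 = 3.2110
k* = 3.2110^(1/0.59) ≈ 7.2229

k* = 7.223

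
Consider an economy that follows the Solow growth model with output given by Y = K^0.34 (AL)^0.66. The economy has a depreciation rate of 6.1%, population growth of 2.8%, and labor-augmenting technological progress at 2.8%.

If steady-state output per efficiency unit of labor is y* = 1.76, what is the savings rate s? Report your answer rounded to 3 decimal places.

s ≈ 0.351

At the steady state, Δk = 0, so s·k^α = (n + g + δ)·k.
Since y* = [s/(n + g + δ)]^(α/(1−α)), we have s/(n + g + δ) = (y*)^((1−α)/α) = 1.76^1.9412 = 2.9963.
Therefore s = 2.9963 × (n + g + δ) = 2.9963 × 0.117 = 0.3506.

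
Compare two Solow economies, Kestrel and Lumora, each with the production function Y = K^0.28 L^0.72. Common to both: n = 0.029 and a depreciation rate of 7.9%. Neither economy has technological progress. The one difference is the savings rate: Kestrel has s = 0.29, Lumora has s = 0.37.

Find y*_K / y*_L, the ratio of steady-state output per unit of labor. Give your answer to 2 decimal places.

ratio ≈ 0.91

Steady-state y* = [s/(n + δ)]^(α/(1−α)), so the ratio is [ (s_K/(n + δ)_K) / (s_L/(n + δ)_L) ]^0.3889.
s_K/(n + δ)_K = 0.29/0.108 = 2.6852; s_L/(n + δ)_L = 0.37/0.108 = 3.4259.
Ratio = (2.6852/3.4259)^0.3889 = 0.7838^0.3889 ≈ 0.9096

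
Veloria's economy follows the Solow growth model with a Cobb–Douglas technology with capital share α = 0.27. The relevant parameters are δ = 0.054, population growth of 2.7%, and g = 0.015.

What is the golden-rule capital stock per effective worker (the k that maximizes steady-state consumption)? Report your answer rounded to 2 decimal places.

The golden rule sets f'(k) = n + g + δ, i.e. α·k^(α−1) = n + g + δ.
So k^(1−α) = α / (n + g + δ) = 0.27 / 0.096 = 2.8125.
k_gold = 2.8125^(1/0.73) ≈ 4.1228

k_gold ≈ 4.12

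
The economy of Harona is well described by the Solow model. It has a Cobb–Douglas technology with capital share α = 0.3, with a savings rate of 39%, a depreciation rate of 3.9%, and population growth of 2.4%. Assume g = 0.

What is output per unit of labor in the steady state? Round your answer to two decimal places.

y* ≈ 2.18

At the steady state, Δk = 0, so s·k^α = (n + δ)·k.
Rearranging, k^(1−α) = s / (n + δ).
k^0.7 = 0.39 / (0.024 + 0.039) = 0.39 / 0.063 = 6.1905
k* = 6.1905^(1/0.7) ≈ 13.5219
y* = (k*)^α = 13.5219^0.3 ≈ 2.1843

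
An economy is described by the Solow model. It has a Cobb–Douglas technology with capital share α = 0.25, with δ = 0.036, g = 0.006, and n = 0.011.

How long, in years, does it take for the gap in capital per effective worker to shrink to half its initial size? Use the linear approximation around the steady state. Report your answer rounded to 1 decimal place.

t_½ ≈ 17.4 years

Near the steady state the convergence rate is λ = (1 − α)(n + g + δ).
λ = (1 − 0.25) × 0.053 = 0.75 × 0.053 = 0.03975
Half-life = ln 2 / λ = 0.6931 / 0.03975 ≈ 17.44 years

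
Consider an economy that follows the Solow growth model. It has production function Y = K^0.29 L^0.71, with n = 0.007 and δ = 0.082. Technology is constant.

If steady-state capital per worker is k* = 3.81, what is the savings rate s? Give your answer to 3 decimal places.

s ≈ 0.230

In steady state, investment equals break-even investment: s·k^α = (n + δ)·k.
So s / (n + δ) = (k*)^(1−α) = 3.81^0.71 = 2.5850.
Therefore s = 2.5850 × (n + δ) = 2.5850 × 0.089 = 0.2301.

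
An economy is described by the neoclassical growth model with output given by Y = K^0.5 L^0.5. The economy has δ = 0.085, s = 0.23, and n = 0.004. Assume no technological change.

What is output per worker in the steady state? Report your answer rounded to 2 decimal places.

y* = 2.58

At the steady state, Δk = 0, so s·k^α = (n + δ)·k.
Dividing both sides by k: k^(1−α) = s / (n + δ).
k^0.5 = 0.23 / (0.004 + 0.085) = 0.23 / 0.089 = 2.5843
k* = 2.5843^(1/0.5) ≈ 6.6786
y* = (k*)^α = 6.6786^0.5 ≈ 2.5843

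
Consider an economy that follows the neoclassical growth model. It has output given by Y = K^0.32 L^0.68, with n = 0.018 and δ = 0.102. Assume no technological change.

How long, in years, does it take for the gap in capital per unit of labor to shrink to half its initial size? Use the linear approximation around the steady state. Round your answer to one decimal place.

Near the steady state the convergence rate is λ = (1 − α)(n + δ).
λ = (1 − 0.32) × 0.120 = 0.68 × 0.120 = 0.0816
Half-life = ln 2 / λ = 0.6931 / 0.0816 ≈ 8.49 years

about 8.5 years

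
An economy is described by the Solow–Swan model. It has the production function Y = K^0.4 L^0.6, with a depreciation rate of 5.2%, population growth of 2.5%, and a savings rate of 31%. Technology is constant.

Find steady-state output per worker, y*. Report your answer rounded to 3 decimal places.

y* = 2.531

At the steady state, Δk = 0, so s·k^α = (n + δ)·k.
Rearranging, k^(1−α) = s / (n + δ).
k^0.6 = 0.31 / (0.025 + 0.052) = 0.31 / 0.077 = 4.0260
k* = 4.0260^(1/0.6) ≈ 10.1888
y* = (k*)^α = 10.1888^0.4 ≈ 2.5307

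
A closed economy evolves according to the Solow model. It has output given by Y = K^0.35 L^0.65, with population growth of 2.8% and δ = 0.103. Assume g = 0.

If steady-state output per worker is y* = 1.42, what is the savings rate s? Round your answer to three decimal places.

s ≈ 0.251

Steady state requires s·f(k) = (n + δ)·k, i.e. s·k^α = (n + δ)·k.
Since y* = [s/(n + δ)]^(α/(1−α)), we have s/(n + δ) = (y*)^((1−α)/α) = 1.42^1.8571 = 1.9179.
Therefore s = 1.9179 × (n + δ) = 1.9179 × 0.131 = 0.2512.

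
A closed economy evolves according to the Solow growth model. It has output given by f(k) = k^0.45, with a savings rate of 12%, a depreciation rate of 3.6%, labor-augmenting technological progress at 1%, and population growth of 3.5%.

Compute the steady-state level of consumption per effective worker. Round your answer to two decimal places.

c* ≈ 1.21

Steady state requires s·f(k) = (n + g + δ)·k, i.e. s·k^α = (n + g + δ)·k.
Rearranging, k^(1−α) = s / (n + g + δ).
k^0.55 = 0.12 / (0.035 + 0.010 + 0.036) = 0.12 / 0.081 = 1.4815
k* = 1.4815^(1/0.55) ≈ 2.0435
y* = (k*)^α = 2.0435^0.45 ≈ 1.3793
c* = (1 − s)·y* = (1 − 0.12) × 1.3793 ≈ 1.2138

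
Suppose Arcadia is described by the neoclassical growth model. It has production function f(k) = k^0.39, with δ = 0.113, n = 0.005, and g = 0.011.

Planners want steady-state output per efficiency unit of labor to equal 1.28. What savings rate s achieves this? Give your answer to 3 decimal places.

At the steady state, Δk = 0, so s·k^α = (n + g + δ)·k.
Since y* = [s/(n + g + δ)]^(α/(1−α)), we have s/(n + g + δ) = (y*)^((1−α)/α) = 1.28^1.5641 = 1.4713.
Therefore s = 1.4713 × (n + g + δ) = 1.4713 × 0.129 = 0.1898.

s ≈ 0.190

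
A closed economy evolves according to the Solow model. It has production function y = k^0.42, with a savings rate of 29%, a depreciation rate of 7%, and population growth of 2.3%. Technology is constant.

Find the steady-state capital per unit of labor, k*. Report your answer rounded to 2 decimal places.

k* ≈ 7.11

In steady state, investment equals break-even investment: s·k^α = (n + δ)·k.
Rearranging, k^(1−α) = s / (n + δ).
k^0.58 = 0.29 / (0.023 + 0.070) = 0.29 / 0.093 = 3.1183
k* = 3.1183^(1/0.58) ≈ 7.1053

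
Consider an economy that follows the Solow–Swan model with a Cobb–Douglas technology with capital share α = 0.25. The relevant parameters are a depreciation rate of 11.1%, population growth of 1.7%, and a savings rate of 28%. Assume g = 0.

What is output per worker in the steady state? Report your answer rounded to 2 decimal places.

y* ≈ 1.30

At the steady state, Δk = 0, so s·k^α = (n + δ)·k.
Dividing both sides by k: k^(1−α) = s / (n + δ).
k^0.75 = 0.28 / (0.017 + 0.111) = 0.28 / 0.128 = 2.1875
k* = 2.1875^(1/0.75) ≈ 2.8396
y* = (k*)^α = 2.8396^0.25 ≈ 1.2981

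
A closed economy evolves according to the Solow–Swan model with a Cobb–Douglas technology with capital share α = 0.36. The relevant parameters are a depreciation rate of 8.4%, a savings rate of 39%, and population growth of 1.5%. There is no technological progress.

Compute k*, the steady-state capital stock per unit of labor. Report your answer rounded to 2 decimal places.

k* = 8.52

In steady state, investment equals break-even investment: s·k^α = (n + δ)·k.
Rearranging, k^(1−α) = s / (n + δ).
k^0.64 = 0.39 / (0.015 + 0.084) = 0.39 / 0.099 = 3.9394
k* = 3.9394^(1/0.64) ≈ 8.5184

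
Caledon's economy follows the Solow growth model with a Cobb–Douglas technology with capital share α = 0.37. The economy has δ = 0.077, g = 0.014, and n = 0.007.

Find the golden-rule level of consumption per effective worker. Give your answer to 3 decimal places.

At the golden rule, f'(k) = n + g + δ, so α·k^(α−1) = n + g + δ and k_gold = (α/(n + g + δ))^(1/(1−α)).
k_gold = (0.37/0.098)^(1/0.63) = 3.7755^1.5873 ≈ 8.2382
c_gold = f(k_gold) − (n + g + δ)·k_gold = 2.1820 − 0.098×8.2382 ≈ 1.3747

c_gold ≈ 1.375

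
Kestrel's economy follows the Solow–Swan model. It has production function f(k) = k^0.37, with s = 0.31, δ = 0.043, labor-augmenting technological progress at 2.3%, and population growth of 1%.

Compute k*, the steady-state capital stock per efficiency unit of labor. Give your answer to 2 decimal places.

k* ≈ 9.31

Steady state requires s·f(k) = (n + g + δ)·k, i.e. s·k^α = (n + g + δ)·k.
Dividing both sides by k: k^(1−α) = s / (n + g + δ).
k^0.63 = 0.31 / (0.010 + 0.023 + 0.043) = 0.31 / 0.076 = 4.0789
k* = 4.0789^(1/0.63) ≈ 9.3136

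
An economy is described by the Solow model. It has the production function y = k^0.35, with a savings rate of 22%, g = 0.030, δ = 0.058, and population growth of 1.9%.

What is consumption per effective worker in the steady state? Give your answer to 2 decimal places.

At the steady state, Δk = 0, so s·k^α = (n + g + δ)·k.
Rearranging, k^(1−α) = s / (n + g + δ).
k^0.65 = 0.22 / (0.019 + 0.030 + 0.058) = 0.22 / 0.107 = 2.0561
k* = 2.0561^(1/0.65) ≈ 3.0311
y* = (k*)^α = 3.0311^0.35 ≈ 1.4742
c* = (1 − s)·y* = (1 − 0.22) × 1.4742 ≈ 1.1499

c* ≈ 1.15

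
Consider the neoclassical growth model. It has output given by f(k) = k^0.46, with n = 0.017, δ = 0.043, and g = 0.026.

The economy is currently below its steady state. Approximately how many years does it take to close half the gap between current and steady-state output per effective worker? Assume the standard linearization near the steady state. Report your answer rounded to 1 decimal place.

t_½ ≈ 14.9 years

Near the steady state the convergence rate is λ = (1 − α)(n + g + δ).
λ = (1 − 0.46) × 0.086 = 0.54 × 0.086 = 0.04644
Half-life = ln 2 / λ = 0.6931 / 0.04644 ≈ 14.92 years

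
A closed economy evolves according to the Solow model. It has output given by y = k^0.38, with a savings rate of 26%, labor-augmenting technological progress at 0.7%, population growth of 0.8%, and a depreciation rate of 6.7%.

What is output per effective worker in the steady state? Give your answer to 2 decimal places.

In steady state, investment equals break-even investment: s·k^α = (n + g + δ)·k.
Rearranging, k^(1−α) = s / (n + g + δ).
k^0.62 = 0.26 / (0.008 + 0.007 + 0.067) = 0.26 / 0.082 = 3.1707
k* = 3.1707^(1/0.62) ≈ 6.4315
y* = (k*)^α = 6.4315^0.38 ≈ 2.0284

y* ≈ 2.03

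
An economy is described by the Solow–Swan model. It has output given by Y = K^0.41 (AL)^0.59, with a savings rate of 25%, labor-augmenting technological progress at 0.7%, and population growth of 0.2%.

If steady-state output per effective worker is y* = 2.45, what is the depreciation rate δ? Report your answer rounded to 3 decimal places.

In steady state, investment equals break-even investment: s·k^α = (n + g + δ)·k.
Since y* = [s/(n + g + δ)]^(α/(1−α)), we have s/(n + g + δ) = (y*)^((1−α)/α) = 2.45^1.439 = 3.6309.
Therefore n + g + δ = s / 3.6309 = 0.25 / 3.6309 = 0.0689, so δ = 0.0689 − 0.009 = 0.0599.

δ ≈ 0.060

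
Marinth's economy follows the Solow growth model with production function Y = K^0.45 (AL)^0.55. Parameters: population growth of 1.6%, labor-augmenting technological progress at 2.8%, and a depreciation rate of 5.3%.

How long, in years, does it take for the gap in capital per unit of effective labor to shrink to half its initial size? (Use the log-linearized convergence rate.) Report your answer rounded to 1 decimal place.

Near the steady state the convergence rate is λ = (1 − α)(n + g + δ).
λ = (1 − 0.45) × 0.097 = 0.55 × 0.097 = 0.05335
Half-life = ln 2 / λ = 0.6931 / 0.05335 ≈ 12.99 years

about 13.0 years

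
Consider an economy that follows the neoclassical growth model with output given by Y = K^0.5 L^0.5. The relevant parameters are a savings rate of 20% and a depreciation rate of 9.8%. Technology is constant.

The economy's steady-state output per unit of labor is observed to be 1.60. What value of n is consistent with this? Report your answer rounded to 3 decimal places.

n ≈ 0.027

At the steady state, Δk = 0, so s·k^α = (n + δ)·k.
Since y* = [s/(n + δ)]^(α/(1−α)), we have s/(n + δ) = (y*)^((1−α)/α) = 1.60^1 = 1.6000.
Therefore n + δ = s / 1.6000 = 0.20 / 1.6000 = 0.1250, so n = 0.1250 − 0.098 = 0.0270.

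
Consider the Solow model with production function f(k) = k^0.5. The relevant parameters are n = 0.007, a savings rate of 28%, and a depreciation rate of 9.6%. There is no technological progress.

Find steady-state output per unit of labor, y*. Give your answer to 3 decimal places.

Steady state requires s·f(k) = (n + δ)·k, i.e. s·k^α = (n + δ)·k.
Dividing both sides by k: k^(1−α) = s / (n + δ).
k^0.5 = 0.28 / (0.007 + 0.096) = 0.28 / 0.103 = 2.7184
k* = 2.7184^(1/0.5) ≈ 7.3897
y* = (k*)^α = 7.3897^0.5 ≈ 2.7184

y* = 2.718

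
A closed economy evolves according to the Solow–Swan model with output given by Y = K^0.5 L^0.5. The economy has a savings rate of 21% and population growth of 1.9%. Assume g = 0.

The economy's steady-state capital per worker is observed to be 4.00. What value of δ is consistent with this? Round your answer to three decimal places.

In steady state, investment equals break-even investment: s·k^α = (n + δ)·k.
So s / (n + δ) = (k*)^(1−α) = 4.00^0.5 = 2.0000.
Therefore n + δ = s / 2.0000 = 0.21 / 2.0000 = 0.1050, so δ = 0.1050 − 0.019 = 0.0860.

δ ≈ 0.086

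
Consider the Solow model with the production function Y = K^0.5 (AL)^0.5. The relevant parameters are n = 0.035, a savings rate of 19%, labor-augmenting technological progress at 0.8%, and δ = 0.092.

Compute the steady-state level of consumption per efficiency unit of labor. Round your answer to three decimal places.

c* = 1.140

Steady state requires s·f(k) = (n + g + δ)·k, i.e. s·k^α = (n + g + δ)·k.
Dividing both sides by k: k^(1−α) = s / (n + g + δ).
k^0.5 = 0.19 / (0.035 + 0.008 + 0.092) = 0.19 / 0.135 = 1.4074
k* = 1.4074^(1/0.5) ≈ 1.9808
y* = (k*)^α = 1.9808^0.5 ≈ 1.4074
c* = (1 − s)·y* = (1 − 0.19) × 1.4074 ≈ 1.1400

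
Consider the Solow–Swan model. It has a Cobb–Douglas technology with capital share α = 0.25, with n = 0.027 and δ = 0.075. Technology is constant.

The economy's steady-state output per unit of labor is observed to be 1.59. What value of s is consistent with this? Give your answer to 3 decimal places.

At the steady state, Δk = 0, so s·k^α = (n + δ)·k.
Since y* = [s/(n + δ)]^(α/(1−α)), we have s/(n + δ) = (y*)^((1−α)/α) = 1.59^3 = 4.0197.
Therefore s = 4.0197 × (n + δ) = 4.0197 × 0.102 = 0.4100.

s ≈ 0.410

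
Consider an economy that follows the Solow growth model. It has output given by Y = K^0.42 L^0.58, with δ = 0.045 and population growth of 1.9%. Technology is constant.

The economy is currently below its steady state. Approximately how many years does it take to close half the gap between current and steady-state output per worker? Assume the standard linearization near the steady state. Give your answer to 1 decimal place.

Near the steady state the convergence rate is λ = (1 − α)(n + δ).
λ = (1 − 0.42) × 0.064 = 0.58 × 0.064 = 0.03712
Half-life = ln 2 / λ = 0.6931 / 0.03712 ≈ 18.67 years

t_½ ≈ 18.7 years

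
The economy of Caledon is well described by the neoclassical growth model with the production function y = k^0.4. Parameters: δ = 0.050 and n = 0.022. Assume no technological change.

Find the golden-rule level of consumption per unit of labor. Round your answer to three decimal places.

At the golden rule, f'(k) = n + δ, so α·k^(α−1) = n + δ and k_gold = (α/(n + δ))^(1/(1−α)).
k_gold = (0.4/0.072)^(1/0.6) = 5.5556^1.6667 ≈ 17.4278
c_gold = f(k_gold) − (n + δ)·k_gold = 3.1369 − 0.072×17.4278 ≈ 1.8821

c_gold ≈ 1.882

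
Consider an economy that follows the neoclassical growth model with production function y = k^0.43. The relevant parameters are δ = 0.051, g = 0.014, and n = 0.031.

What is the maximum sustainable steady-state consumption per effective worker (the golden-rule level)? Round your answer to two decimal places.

c_gold ≈ 1.77

At the golden rule, f'(k) = n + g + δ, so α·k^(α−1) = n + g + δ and k_gold = (α/(n + g + δ))^(1/(1−α)).
k_gold = (0.43/0.096)^(1/0.57) = 4.4792^1.7544 ≈ 13.8824
c_gold = f(k_gold) − (n + g + δ)·k_gold = 3.0993 − 0.096×13.8824 ≈ 1.7666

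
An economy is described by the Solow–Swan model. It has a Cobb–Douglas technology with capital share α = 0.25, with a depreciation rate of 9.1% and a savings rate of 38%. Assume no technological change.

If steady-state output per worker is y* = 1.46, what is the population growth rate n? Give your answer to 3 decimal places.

n ≈ 0.031

In steady state, investment equals break-even investment: s·k^α = (n + δ)·k.
Since y* = [s/(n + δ)]^(α/(1−α)), we have s/(n + δ) = (y*)^((1−α)/α) = 1.46^3 = 3.1121.
Therefore n + δ = s / 3.1121 = 0.38 / 3.1121 = 0.1221, so n = 0.1221 − 0.091 = 0.0311.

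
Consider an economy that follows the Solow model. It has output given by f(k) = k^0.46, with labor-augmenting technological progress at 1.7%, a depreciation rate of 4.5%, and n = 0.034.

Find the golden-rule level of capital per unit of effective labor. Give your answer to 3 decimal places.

k_gold ≈ 18.204

The golden rule sets f'(k) = n + g + δ, i.e. α·k^(α−1) = n + g + δ.
So k^(1−α) = α / (n + g + δ) = 0.46 / 0.096 = 4.7917.
k_gold = 4.7917^(1/0.54) ≈ 18.2040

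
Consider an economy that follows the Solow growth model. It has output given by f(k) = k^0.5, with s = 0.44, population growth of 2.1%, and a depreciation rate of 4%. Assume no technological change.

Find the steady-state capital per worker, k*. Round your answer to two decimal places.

In steady state, investment equals break-even investment: s·k^α = (n + δ)·k.
Dividing both sides by k: k^(1−α) = s / (n + δ).
k^0.5 = 0.44 / (0.021 + 0.040) = 0.44 / 0.061 = 7.2131
k* = 7.2131^(1/0.5) ≈ 52.0288

k* ≈ 52.03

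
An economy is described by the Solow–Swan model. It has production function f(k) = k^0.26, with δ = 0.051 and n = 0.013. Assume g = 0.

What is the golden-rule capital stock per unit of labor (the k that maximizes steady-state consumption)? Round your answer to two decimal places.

The golden rule sets f'(k) = n + δ, i.e. α·k^(α−1) = n + δ.
So k^(1−α) = α / (n + δ) = 0.26 / 0.064 = 4.0625.
k_gold = 4.0625^(1/0.74) ≈ 6.6480

k_gold ≈ 6.65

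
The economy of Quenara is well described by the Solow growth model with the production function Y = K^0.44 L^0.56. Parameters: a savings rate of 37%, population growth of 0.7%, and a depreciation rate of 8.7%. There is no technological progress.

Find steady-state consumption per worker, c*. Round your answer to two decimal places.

c* = 1.85

At the steady state, Δk = 0, so s·k^α = (n + δ)·k.
Dividing both sides by k: k^(1−α) = s / (n + δ).
k^0.56 = 0.37 / (0.007 + 0.087) = 0.37 / 0.094 = 3.9362
k* = 3.9362^(1/0.56) ≈ 11.5515
y* = (k*)^α = 11.5515^0.44 ≈ 2.9347
c* = (1 − s)·y* = (1 − 0.37) × 2.9347 ≈ 1.8489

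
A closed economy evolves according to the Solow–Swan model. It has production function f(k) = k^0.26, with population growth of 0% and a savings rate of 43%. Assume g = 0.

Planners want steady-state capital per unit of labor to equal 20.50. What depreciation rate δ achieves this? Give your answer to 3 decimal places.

At the steady state, Δk = 0, so s·k^α = (n + δ)·k.
So s / (n + δ) = (k*)^(1−α) = 20.50^0.74 = 9.3476.
Therefore n + δ = s / 9.3476 = 0.43 / 9.3476 = 0.0460, so δ = 0.0460 − 0.000 = 0.0460.

δ ≈ 0.046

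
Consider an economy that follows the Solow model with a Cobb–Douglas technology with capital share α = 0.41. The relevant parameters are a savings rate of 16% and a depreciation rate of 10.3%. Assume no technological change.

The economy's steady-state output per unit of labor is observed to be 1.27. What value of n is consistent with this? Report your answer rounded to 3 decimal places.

At the steady state, Δk = 0, so s·k^α = (n + δ)·k.
Since y* = [s/(n + δ)]^(α/(1−α)), we have s/(n + δ) = (y*)^((1−α)/α) = 1.27^1.439 = 1.4105.
Therefore n + δ = s / 1.4105 = 0.16 / 1.4105 = 0.1134, so n = 0.1134 − 0.103 = 0.0104.

n ≈ 0.010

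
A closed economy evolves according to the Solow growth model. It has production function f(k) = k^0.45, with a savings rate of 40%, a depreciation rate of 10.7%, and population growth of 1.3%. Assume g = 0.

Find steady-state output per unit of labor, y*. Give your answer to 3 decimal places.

In steady state, investment equals break-even investment: s·k^α = (n + δ)·k.
Rearranging, k^(1−α) = s / (n + δ).
k^0.55 = 0.40 / (0.013 + 0.107) = 0.40 / 0.120 = 3.3333
k* = 3.3333^(1/0.55) ≈ 8.9265
y* = (k*)^α = 8.9265^0.45 ≈ 2.6780

y* ≈ 2.678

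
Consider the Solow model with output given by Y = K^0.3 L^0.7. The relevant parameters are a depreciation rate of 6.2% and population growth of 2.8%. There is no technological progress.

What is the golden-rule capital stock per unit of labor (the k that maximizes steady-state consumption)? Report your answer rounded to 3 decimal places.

The golden rule sets f'(k) = n + δ, i.e. α·k^(α−1) = n + δ.
So k^(1−α) = α / (n + δ) = 0.3 / 0.090 = 3.3333.
k_gold = 3.3333^(1/0.7) ≈ 5.5842

k_gold ≈ 5.584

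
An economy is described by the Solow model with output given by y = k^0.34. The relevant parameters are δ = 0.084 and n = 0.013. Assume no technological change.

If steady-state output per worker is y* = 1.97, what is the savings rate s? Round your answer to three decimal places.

s ≈ 0.362

Steady state requires s·f(k) = (n + δ)·k, i.e. s·k^α = (n + δ)·k.
Since y* = [s/(n + δ)]^(α/(1−α)), we have s/(n + δ) = (y*)^((1−α)/α) = 1.97^1.9412 = 3.7292.
Therefore s = 3.7292 × (n + δ) = 3.7292 × 0.097 = 0.3617.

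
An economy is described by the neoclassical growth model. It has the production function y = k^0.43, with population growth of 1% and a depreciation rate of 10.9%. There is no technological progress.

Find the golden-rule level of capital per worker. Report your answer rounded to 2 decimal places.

The golden rule sets f'(k) = n + δ, i.e. α·k^(α−1) = n + δ.
So k^(1−α) = α / (n + δ) = 0.43 / 0.119 = 3.6134.
k_gold = 3.6134^(1/0.57) ≈ 9.5236

k_gold ≈ 9.52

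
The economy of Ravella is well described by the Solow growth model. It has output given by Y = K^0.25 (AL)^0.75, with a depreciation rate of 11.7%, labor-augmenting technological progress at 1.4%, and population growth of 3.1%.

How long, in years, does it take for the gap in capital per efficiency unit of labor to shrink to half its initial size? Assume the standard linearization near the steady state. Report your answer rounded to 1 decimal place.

Near the steady state the convergence rate is λ = (1 − α)(n + g + δ).
λ = (1 − 0.25) × 0.162 = 0.75 × 0.162 = 0.1215
Half-life = ln 2 / λ = 0.6931 / 0.1215 ≈ 5.70 years

about 5.7 years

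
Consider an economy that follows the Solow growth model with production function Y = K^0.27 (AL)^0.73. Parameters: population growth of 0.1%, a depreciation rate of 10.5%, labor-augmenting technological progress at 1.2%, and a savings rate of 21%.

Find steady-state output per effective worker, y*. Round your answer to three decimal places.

Steady state requires s·f(k) = (n + g + δ)·k, i.e. s·k^α = (n + g + δ)·k.
Rearranging, k^(1−α) = s / (n + g + δ).
k^0.73 = 0.21 / (0.001 + 0.012 + 0.105) = 0.21 / 0.118 = 1.7797
k* = 1.7797^(1/0.73) ≈ 2.2026
y* = (k*)^α = 2.2026^0.27 ≈ 1.2376

y* = 1.238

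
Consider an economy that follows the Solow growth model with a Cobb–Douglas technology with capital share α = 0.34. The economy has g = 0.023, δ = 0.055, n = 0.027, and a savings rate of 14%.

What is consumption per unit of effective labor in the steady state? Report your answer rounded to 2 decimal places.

At the steady state, Δk = 0, so s·k^α = (n + g + δ)·k.
Dividing both sides by k: k^(1−α) = s / (n + g + δ).
k^0.66 = 0.14 / (0.027 + 0.023 + 0.055) = 0.14 / 0.105 = 1.3333
k* = 1.3333^(1/0.66) ≈ 1.5463
y* = (k*)^α = 1.5463^0.34 ≈ 1.1597
c* = (1 − s)·y* = (1 − 0.14) × 1.1597 ≈ 0.9973

c* ≈ 1.00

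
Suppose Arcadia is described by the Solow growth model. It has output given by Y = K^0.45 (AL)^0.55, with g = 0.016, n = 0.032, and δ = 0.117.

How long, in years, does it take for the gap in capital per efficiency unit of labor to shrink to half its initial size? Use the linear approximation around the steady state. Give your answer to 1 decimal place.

Near the steady state the convergence rate is λ = (1 − α)(n + g + δ).
λ = (1 − 0.45) × 0.165 = 0.55 × 0.165 = 0.09075
Half-life = ln 2 / λ = 0.6931 / 0.09075 ≈ 7.64 years

t_½ ≈ 7.6 years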